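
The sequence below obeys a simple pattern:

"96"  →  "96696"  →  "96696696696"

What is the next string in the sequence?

Each string is two copies of the previous one joined by '6'.
So the next term is two copies of 96696696696 with '6' between the halves.

96696696696696696696696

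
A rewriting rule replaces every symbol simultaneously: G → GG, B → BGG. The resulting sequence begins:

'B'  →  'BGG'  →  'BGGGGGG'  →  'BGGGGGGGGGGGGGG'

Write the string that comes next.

BGGGGGGGGGGGGGGGGGGGGGGGGGGGGGG

Replace each of the 15 characters of BGGGGGGGGGGGGGG in place — BGG GG GG GG GG GG GG GG GG GG GG GG GG GG GG — and concatenate.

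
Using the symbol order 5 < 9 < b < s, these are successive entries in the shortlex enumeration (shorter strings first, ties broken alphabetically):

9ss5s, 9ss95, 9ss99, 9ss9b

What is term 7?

Advancing 3 positions from 9ss9b through 9ss9b → 9ss9s → 9ssb5 reaches term 7.

9ssb9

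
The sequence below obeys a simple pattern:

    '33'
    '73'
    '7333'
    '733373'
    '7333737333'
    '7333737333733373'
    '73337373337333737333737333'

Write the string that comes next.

733373733373337373337373337333737333733373

Each term (from the third on) is the previous term followed by the one before it: term 3 = 73·33 = 7333.
The next term joins 73337373337333737333737333 and 7333737333733373.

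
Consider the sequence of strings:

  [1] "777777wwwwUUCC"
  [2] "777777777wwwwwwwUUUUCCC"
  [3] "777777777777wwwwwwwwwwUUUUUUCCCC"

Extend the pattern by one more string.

777777777777777wwwwwwwwwwwwwUUUUUUUUCCCCC

Term n consists of 3n 7's, followed by 3n-2 w's, followed by 2n-2 U's, followed by n C's, where the shown terms are n = 2, 3, 4.
At n = 5 the blocks have lengths 15, 13, 8, 5.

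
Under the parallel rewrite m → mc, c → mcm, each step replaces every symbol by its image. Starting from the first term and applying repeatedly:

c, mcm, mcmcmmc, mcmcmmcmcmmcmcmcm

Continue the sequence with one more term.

mcmcmmcmcmmcmcmcmmcmcmmcmcmcmmcmcmmcmcmmc

Applying the rule to each of the 17 symbols of mcmcmmcmcmmcmcmcm gives the pieces mc mcm mc mcm mc mc mcm mc mcm mc mc mcm mc mcm mc mcm mc, which concatenate to the answer.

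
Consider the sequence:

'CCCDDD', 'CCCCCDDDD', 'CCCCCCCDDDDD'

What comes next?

CCCCCCCCCDDDDDD

Term n consists of 2n-1 C's, followed by n+1 D's, where the shown terms are n = 2, 3, 4.
At n = 5 the blocks have lengths 9, 6.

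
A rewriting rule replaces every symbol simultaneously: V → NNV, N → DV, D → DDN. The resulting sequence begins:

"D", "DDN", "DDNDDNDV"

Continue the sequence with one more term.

Rewriting each symbol of DDNDDNDV: D→DDN, D→DDN, N→DV, D→DDN, D→DDN, N→DV, D→DDN, V→NNV, which concatenates to DDN DDN DV DDN DDN DV DDN NNV.

DDNDDNDVDDNDDNDVDDNNNV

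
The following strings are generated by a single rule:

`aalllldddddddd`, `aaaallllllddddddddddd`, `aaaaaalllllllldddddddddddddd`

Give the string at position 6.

aaaaaaaaaaaallllllllllllllddddddddddddddddddddddd

Reading off run lengths: a runs 2, 4, 6; l runs 4, 6, 8; d runs 8, 11, 14 — each is linear in n, where the shown terms are n = 2, 3, 4.
At n = 7 the blocks have lengths 12, 14, 23.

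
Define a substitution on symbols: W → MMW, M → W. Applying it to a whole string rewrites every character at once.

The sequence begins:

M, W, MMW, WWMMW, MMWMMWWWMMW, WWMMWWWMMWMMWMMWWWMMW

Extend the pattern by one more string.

MMWMMWWWMMWMMWMMWWWMMWWWMMWWWMMWMMWMMWWWMMW

Applying the rule to each of the 21 symbols of WWMMWWWMMWMMWMMWWWMMW gives the pieces MMW MMW W W MMW MMW MMW W W MMW W W MMW W W MMW MMW MMW W W MMW, which concatenate to the answer.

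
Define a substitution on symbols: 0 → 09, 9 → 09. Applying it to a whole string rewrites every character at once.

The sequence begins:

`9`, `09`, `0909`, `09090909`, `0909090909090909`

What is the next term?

Rewriting the 16 symbols of 0909090909090909 one by one yields 09 09 09 09 09 09 09 09 09 09 09 09 09 09 09 09; concatenated:

09090909090909090909090909090909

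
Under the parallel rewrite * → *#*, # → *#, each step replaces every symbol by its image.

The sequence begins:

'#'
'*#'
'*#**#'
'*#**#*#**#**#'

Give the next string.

*#**#*#**#**#*#**#*#**#**#*#**#**#

φ(*#**#*#**#**#) expands symbol-by-symbol to *#* *# *#* *#* *# *#* *# *#* *#* *# *#* *#* *#; joining the 13 pieces gives the next term.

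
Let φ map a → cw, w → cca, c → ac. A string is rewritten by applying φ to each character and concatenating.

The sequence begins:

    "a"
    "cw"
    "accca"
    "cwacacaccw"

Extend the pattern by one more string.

Expanding cwacacaccw: c→ac, w→cca, a→cw, c→ac, a→cw, c→ac, a→cw, c→ac, c→ac, w→cca. Concatenated: ac cca cw ac cw ac cw ac ac cca.

acccacwaccwaccwacaccca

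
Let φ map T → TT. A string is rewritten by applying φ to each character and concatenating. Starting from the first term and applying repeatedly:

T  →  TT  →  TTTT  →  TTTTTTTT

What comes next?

Expanding TTTTTTTT: T→TT, T→TT, T→TT, T→TT, T→TT, T→TT, T→TT, T→TT. Concatenated: TT TT TT TT TT TT TT TT.

TTTTTTTTTTTTTTTT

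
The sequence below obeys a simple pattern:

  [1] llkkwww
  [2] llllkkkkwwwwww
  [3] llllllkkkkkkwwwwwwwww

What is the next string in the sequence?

llllllllkkkkkkkkwwwwwwwwwwww

Each string has the form l^{2n} k^{2n} w^{3n} (n = 1, 2, …).
Setting n = 4 gives 8, 8, 12 characters in each block.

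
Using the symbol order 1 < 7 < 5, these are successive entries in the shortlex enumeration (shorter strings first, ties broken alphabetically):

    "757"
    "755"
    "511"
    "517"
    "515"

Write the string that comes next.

571

Treat 515 as a base-3 numeral over the given alphabet and add one, carrying through any trailing 5's.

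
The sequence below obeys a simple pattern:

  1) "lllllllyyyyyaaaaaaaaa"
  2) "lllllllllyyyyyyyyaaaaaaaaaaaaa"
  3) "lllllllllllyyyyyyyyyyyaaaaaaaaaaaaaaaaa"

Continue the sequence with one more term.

Term n consists of 2n+3 l's, followed by 3n-1 y's, followed by 4n+1 a's, where the shown terms are n = 2, 3, 4.
Setting n = 5 gives 13, 14, 21 characters in each block.

lllllllllllllyyyyyyyyyyyyyyaaaaaaaaaaaaaaaaaaaaa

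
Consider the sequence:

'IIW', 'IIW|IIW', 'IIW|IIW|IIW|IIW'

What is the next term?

IIW|IIW|IIW|IIW|IIW|IIW|IIW|IIW

Every step duplicates the string with '|' between the halves.
One more doubling of IIW|IIW|IIW|IIW gives the answer.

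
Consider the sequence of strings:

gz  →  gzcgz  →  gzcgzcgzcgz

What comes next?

s(k+1) = s(k)·c·s(k) — each term doubles the last with 'c' between the halves.
Doubling gzcgzcgzcgz with 'c' between the halves:

gzcgzcgzcgzcgzcgzcgzcgz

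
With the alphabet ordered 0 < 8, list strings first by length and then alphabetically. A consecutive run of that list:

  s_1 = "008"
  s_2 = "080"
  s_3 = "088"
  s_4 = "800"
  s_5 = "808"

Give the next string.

The successor of 808 increments the rightmost position that isn't already 8 and resets every position after it to 0.

880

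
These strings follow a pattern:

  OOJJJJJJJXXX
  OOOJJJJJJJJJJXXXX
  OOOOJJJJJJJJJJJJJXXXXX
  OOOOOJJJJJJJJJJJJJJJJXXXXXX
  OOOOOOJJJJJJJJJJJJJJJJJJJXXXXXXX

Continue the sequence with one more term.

The n-th term is n O's then 3n+1 J's then n+1 X's, where the shown terms are n = 2, 3, 4, 5, 6.
For the next term, n = 7, so the run lengths are 7, 22, 8.

OOOOOOOJJJJJJJJJJJJJJJJJJJJJJXXXXXXXX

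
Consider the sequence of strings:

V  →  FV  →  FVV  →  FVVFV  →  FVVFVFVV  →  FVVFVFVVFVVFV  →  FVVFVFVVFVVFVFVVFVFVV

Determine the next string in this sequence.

This is a Fibonacci-style word recurrence s(k) = s(k−1)·s(k−2): e.g. FV·V = FVV.
So term 8 is FVVFVFVVFVVFVFVVFVFVV·FVVFVFVVFVVFV.

FVVFVFVVFVVFVFVVFVFVVFVVFVFVVFVVFV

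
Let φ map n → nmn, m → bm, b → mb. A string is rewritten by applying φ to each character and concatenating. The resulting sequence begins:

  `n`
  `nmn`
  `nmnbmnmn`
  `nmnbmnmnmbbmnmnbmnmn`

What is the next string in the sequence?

Rewriting the 20 symbols of nmnbmnmnmbbmnmnbmnmn one by one yields nmn bm nmn mb bm nmn bm nmn bm mb mb bm nmn bm nmn mb bm nmn bm nmn; concatenated:

nmnbmnmnmbbmnmnbmnmnbmmbmbbmnmnbmnmnmbbmnmnbmnmn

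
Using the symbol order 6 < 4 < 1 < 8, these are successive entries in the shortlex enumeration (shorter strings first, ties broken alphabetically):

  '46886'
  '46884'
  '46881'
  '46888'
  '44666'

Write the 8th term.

44668

Advancing 3 positions from 44666 through 44666 → 44664 → 44661 reaches term 8.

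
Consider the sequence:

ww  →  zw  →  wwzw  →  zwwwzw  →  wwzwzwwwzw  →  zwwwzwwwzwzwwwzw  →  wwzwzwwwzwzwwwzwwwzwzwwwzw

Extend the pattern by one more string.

This is a Fibonacci-style word recurrence s(k) = s(k−2)·s(k−1): e.g. ww·zw = wwzw.
Continuing: zwwwzwwwzwzwwwzw · wwzwzwwwzwzwwwzwwwzwzwwwzw gives term 8.

zwwwzwwwzwzwwwzwwwzwzwwwzwzwwwzwwwzwzwwwzw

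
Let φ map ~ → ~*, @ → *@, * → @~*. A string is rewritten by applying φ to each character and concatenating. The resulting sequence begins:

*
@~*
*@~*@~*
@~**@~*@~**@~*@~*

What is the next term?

φ(@~**@~*@~**@~*@~*) expands symbol-by-symbol to *@ ~* @~* @~* *@ ~* @~* *@ ~* @~* @~* *@ ~* @~* *@ ~* @~*; joining the 17 pieces gives the next term.

*@~*@~*@~**@~*@~**@~*@~*@~**@~*@~**@~*@~*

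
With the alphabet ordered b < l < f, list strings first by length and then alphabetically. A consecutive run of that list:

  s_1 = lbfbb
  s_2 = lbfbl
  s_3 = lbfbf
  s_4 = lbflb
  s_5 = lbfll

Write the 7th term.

Advancing 2 positions from lbfll through lbfll → lbflf reaches term 7.

lbffb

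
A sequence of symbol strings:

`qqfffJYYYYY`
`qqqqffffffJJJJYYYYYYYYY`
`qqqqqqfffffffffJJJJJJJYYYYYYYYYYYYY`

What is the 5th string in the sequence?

Reading off run lengths: q runs 2, 4, 6; f runs 3, 6, 9; J runs 1, 4, 7; Y runs 5, 9, 13 — each is linear in n (n = 1, 2, …).
For term 5, n = 5, so the run lengths are 10, 15, 13, 21.

qqqqqqqqqqfffffffffffffffJJJJJJJJJJJJJYYYYYYYYYYYYYYYYYYYYY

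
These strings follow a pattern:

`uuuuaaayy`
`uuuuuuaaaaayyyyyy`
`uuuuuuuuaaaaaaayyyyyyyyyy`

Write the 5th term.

uuuuuuuuuuuuaaaaaaaaaaayyyyyyyyyyyyyyyyyy

The n-th term is 2n+2 u's then 2n+1 a's then 4n-2 y's (n = 1, 2, …).
At n = 5 the blocks have lengths 12, 11, 18.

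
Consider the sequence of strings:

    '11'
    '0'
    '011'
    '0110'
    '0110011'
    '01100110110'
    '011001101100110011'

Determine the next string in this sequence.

From term 3 onward, concatenate the last term with the second-to-last: 0·11 = 011, 011·0 = 0110, …
So term 8 is 011001101100110011·01100110110.

01100110110011001101100110110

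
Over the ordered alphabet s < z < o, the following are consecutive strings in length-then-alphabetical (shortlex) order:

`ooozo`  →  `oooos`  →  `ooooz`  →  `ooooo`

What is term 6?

sssssz

Advancing 2 positions from ooooo through ooooo → ssssss reaches term 6.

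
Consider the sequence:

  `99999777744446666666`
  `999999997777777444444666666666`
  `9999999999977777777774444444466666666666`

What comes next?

Reading off run lengths: 9 runs 5, 8, 11; 7 runs 4, 7, 10; 4 runs 4, 6, 8; 6 runs 7, 9, 11 — each is linear in n, where the shown terms are n = 2, 3, 4.
At n = 5 the blocks have lengths 14, 13, 10, 13.

99999999999999777777777777744444444446666666666666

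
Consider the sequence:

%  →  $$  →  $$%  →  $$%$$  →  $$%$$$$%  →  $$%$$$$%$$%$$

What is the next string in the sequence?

$$%$$$$%$$%$$$$%$$$$%

From term 3 onward, concatenate the last term with the second-to-last: $$·% = $$%, $$%·$$ = $$%$$, …
So term 7 is $$%$$$$%$$%$$·$$%$$$$%.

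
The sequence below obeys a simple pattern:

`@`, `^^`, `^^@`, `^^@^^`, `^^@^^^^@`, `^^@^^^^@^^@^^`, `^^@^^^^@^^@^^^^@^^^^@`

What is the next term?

From term 3 onward, concatenate the last term with the second-to-last: ^^·@ = ^^@, ^^@·^^ = ^^@^^, …
The next term joins ^^@^^^^@^^@^^^^@^^^^@ and ^^@^^^^@^^@^^.

^^@^^^^@^^@^^^^@^^^^@^^@^^^^@^^@^^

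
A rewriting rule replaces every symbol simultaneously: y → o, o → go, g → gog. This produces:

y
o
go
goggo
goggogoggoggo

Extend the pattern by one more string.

goggogoggoggogoggogoggoggogoggoggo

Applying the rule to each of the 13 symbols of goggogoggoggo gives the pieces gog go gog gog go gog go gog gog go gog gog go, which concatenate to the answer.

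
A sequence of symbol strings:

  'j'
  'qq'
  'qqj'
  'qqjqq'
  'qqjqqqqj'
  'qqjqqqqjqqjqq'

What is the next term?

This is a Fibonacci-style word recurrence s(k) = s(k−1)·s(k−2): e.g. qq·j = qqj.
So term 7 is qqjqqqqjqqjqq·qqjqqqqj.

qqjqqqqjqqjqqqqjqqqqj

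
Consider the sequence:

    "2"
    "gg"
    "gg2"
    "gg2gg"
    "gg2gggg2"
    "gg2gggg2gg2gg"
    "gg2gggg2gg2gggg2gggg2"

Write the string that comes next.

From term 3 onward, concatenate the last term with the second-to-last: gg·2 = gg2, gg2·gg = gg2gg, …
So term 8 is gg2gggg2gg2gggg2gggg2·gg2gggg2gg2gg.

gg2gggg2gg2gggg2gggg2gg2gggg2gg2gg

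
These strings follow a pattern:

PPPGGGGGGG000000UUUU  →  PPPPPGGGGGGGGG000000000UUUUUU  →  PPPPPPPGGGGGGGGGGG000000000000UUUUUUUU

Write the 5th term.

PPPPPPPPPPPGGGGGGGGGGGGGGG000000000000000000UUUUUUUUUUUU

Reading off run lengths: P runs 3, 5, 7; G runs 7, 9, 11; 0 runs 6, 9, 12; U runs 4, 6, 8 — each is linear in n, where the shown terms are n = 2, 3, 4.
At n = 6 the blocks have lengths 11, 15, 18, 12.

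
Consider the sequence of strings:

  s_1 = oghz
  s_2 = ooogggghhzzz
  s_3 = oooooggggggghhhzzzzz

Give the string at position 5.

Reading off run lengths: o runs 1, 3, 5; g runs 1, 4, 7; h runs 1, 2, 3; z runs 1, 3, 5 — each is linear in n (n = 1, 2, …).
For term 5, n = 5, so the run lengths are 9, 13, 5, 9.

oooooooooggggggggggggghhhhhzzzzzzzzz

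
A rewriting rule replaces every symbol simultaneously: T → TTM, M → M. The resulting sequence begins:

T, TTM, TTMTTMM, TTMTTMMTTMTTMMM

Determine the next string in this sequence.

TTMTTMMTTMTTMMMTTMTTMMTTMTTMMMM

Applying the rule to each of the 15 symbols of TTMTTMMTTMTTMMM gives the pieces TTM TTM M TTM TTM M M TTM TTM M TTM TTM M M M, which concatenate to the answer.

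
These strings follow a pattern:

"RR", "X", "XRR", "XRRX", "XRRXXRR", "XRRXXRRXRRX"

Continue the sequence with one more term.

XRRXXRRXRRXXRRXXRR

Each term (from the third on) is the previous term followed by the one before it: term 3 = X·RR = XRR.
Continuing: XRRXXRRXRRX · XRRXXRR gives term 7.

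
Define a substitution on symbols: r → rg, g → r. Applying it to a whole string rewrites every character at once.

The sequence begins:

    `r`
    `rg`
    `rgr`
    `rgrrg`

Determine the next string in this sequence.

rgrrgrgr

Apply φ to rgrrg symbol by symbol: r→rg, g→r, r→rg, r→rg, g→r; joined: rg r rg rg r.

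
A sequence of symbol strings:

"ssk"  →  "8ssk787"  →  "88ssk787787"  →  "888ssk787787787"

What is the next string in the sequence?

s(k+1) = 8·s(k)·787, so each term gains 8 as a prefix and 787 as a suffix.
So the next term is 8·888ssk787787787·787.

8888ssk787787787787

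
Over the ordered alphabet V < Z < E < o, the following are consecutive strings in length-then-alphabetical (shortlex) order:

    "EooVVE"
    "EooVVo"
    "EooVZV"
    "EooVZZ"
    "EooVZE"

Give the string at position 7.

Continuing the enumeration 2 steps past EooVZE: EooVZE → EooVZo → (answer).

EooVEV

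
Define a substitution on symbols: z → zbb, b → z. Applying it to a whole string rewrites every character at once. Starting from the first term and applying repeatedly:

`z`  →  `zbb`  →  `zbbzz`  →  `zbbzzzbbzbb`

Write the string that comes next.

Rewriting each symbol of zbbzzzbbzbb: z→zbb, b→z, b→z, z→zbb, z→zbb, z→zbb, b→z, b→z, z→zbb, b→z, b→z, which concatenates to zbb z z zbb zbb zbb z z zbb z z.

zbbzzzbbzbbzbbzzzbbzz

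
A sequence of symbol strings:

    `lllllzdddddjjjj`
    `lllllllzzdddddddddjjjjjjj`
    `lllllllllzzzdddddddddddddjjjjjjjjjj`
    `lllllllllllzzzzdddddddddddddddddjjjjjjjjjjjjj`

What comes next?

Reading off run lengths: l runs 5, 7, 9, 11; z runs 1, 2, 3, 4; d runs 5, 9, 13, 17; j runs 4, 7, 10, 13 — each is linear in n (n = 1, 2, …).
For the next term, n = 5, so the run lengths are 13, 5, 21, 16.

lllllllllllllzzzzzdddddddddddddddddddddjjjjjjjjjjjjjjjj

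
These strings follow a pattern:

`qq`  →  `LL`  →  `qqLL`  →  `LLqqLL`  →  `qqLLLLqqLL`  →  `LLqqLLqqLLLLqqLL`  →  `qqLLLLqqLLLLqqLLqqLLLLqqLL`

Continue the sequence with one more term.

From term 3 onward, concatenate the second-to-last term with the last: qq·LL = qqLL, LL·qqLL = LLqqLL, …
So term 8 is LLqqLLqqLLLLqqLL·qqLLLLqqLLLLqqLLqqLLLLqqLL.

LLqqLLqqLLLLqqLLqqLLLLqqLLLLqqLLqqLLLLqqLL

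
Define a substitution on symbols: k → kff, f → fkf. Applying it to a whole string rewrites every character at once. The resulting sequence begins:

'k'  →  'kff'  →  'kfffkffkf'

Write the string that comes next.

kfffkffkffkfkfffkffkfkfffkf

Expanding kfffkffkf: k→kff, f→fkf, f→fkf, f→fkf, k→kff, f→fkf, f→fkf, k→kff, f→fkf. Concatenated: kff fkf fkf fkf kff fkf fkf kff fkf.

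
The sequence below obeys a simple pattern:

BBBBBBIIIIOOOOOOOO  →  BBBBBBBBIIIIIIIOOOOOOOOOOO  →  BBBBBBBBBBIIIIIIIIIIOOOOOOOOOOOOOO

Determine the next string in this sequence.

BBBBBBBBBBBBIIIIIIIIIIIIIOOOOOOOOOOOOOOOOO

Term n consists of 2n+2 B's, followed by 3n-2 I's, followed by 3n+2 O's, where the shown terms are n = 2, 3, 4.
Setting n = 5 gives 12, 13, 17 characters in each block.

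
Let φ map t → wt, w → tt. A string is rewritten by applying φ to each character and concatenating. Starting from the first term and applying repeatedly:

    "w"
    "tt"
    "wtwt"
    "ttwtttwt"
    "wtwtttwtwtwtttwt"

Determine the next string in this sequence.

Applying the rule to each of the 16 symbols of wtwtttwtwtwtttwt gives the pieces tt wt tt wt wt wt tt wt tt wt tt wt wt wt tt wt, which concatenate to the answer.

ttwtttwtwtwtttwtttwtttwtwtwtttwt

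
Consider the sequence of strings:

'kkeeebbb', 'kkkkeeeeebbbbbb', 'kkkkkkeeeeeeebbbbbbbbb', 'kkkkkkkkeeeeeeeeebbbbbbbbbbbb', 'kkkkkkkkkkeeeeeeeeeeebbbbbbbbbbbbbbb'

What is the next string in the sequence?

Each string has the form k^{2n} e^{2n+1} b^{3n} (n = 1, 2, …).
At n = 6 the blocks have lengths 12, 13, 18.

kkkkkkkkkkkkeeeeeeeeeeeeebbbbbbbbbbbbbbbbbb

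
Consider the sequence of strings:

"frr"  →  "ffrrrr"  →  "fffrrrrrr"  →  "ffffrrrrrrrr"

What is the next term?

Reading off run lengths: f runs 1, 2, 3, 4; r runs 2, 4, 6, 8 — each is linear in n (n = 1, 2, …).
Setting n = 5 gives 5, 10 characters in each block.

fffffrrrrrrrrrr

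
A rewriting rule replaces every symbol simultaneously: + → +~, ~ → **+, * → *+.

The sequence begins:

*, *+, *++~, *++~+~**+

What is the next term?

Expanding *++~+~**+: *→*+, +→+~, +→+~, ~→**+, +→+~, ~→**+, *→*+, *→*+, +→+~. Concatenated: *+ +~ +~ **+ +~ **+ *+ *+ +~.

*++~+~**++~**+*+*++~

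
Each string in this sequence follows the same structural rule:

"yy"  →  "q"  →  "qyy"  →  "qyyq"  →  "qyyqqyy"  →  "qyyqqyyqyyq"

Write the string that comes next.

qyyqqyyqyyqqyyqqyy

From term 3 onward, concatenate the last term with the second-to-last: q·yy = qyy, qyy·q = qyyq, …
Continuing: qyyqqyyqyyq · qyyqqyy gives term 7.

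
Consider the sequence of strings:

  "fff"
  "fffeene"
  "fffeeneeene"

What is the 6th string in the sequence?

Every step adds eene to the end: s(k+1) = s(k)·eene.
From fffeeneeene, 3 further steps: fffeeneeene → fffeeneeeneeene → fffeeneeeneeeneeene → (answer).

fffeeneeeneeeneeeneeene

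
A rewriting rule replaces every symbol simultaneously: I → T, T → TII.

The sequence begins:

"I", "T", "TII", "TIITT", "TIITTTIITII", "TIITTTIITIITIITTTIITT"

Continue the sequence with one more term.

Replace each of the 21 characters of TIITTTIITIITIITTTIITT in place — TII T T TII TII TII T T TII T T TII T T TII TII TII T T TII TII — and concatenate.

TIITTTIITIITIITTTIITTTIITTTIITIITIITTTIITII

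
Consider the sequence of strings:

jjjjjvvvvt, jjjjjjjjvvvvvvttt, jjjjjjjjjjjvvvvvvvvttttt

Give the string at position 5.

Each string has the form j^{3n+2} v^{2n+2} t^{2n-1} (n = 1, 2, …).
Setting n = 5 gives 17, 12, 9 characters in each block.

jjjjjjjjjjjjjjjjjvvvvvvvvvvvvttttttttt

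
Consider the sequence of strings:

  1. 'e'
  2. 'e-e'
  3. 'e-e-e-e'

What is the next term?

s(k+1) = s(k)·-·s(k) — each term doubles the last with '-' between the halves.
Doubling e-e-e-e with '-' between the halves:

e-e-e-e-e-e-e-e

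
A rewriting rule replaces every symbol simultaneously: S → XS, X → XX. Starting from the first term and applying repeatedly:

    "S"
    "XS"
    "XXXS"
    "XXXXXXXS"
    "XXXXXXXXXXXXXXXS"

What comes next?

XXXXXXXXXXXXXXXXXXXXXXXXXXXXXXXS

Replace each of the 16 characters of XXXXXXXXXXXXXXXS in place — XX XX XX XX XX XX XX XX XX XX XX XX XX XX XX XS — and concatenate.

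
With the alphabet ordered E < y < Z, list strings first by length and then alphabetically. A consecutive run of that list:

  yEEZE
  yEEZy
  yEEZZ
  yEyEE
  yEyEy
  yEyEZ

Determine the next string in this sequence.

The successor of yEyEZ increments the rightmost position that isn't already Z and resets every position after it to E.

yEyyE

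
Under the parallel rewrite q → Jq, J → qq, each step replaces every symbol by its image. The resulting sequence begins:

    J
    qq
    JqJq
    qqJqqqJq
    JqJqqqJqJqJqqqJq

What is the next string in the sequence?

Applying the rule to each of the 16 symbols of JqJqqqJqJqJqqqJq gives the pieces qq Jq qq Jq Jq Jq qq Jq qq Jq qq Jq Jq Jq qq Jq, which concatenate to the answer.

qqJqqqJqJqJqqqJqqqJqqqJqJqJqqqJq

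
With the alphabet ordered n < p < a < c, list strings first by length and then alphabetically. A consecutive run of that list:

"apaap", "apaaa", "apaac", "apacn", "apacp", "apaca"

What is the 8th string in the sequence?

Stepping forward 2 times from apaca: apaca → apacc, then the target.

apcnn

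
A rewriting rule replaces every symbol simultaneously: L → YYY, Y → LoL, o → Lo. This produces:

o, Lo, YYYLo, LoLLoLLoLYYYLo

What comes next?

YYYLoYYYYYYLoYYYYYYLoYYYLoLLoLLoLYYYLo

φ(LoLLoLLoLYYYLo) expands symbol-by-symbol to YYY Lo YYY YYY Lo YYY YYY Lo YYY LoL LoL LoL YYY Lo; joining the 14 pieces gives the next term.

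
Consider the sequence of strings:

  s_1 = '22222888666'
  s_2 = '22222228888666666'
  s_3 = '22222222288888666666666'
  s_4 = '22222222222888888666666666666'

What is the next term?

Reading off run lengths: 2 runs 5, 7, 9, 11; 8 runs 3, 4, 5, 6; 6 runs 3, 6, 9, 12 — each is linear in n (n = 1, 2, …).
At n = 5 the blocks have lengths 13, 7, 15.

22222222222228888888666666666666666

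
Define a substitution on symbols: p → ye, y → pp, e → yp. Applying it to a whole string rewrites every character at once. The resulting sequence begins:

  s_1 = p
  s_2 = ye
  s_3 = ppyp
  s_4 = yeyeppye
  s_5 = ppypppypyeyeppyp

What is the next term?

Rewriting the 16 symbols of ppypppypyeyeppyp one by one yields ye ye pp ye ye ye pp ye pp yp pp yp ye ye pp ye; concatenated:

yeyeppyeyeyeppyeppypppypyeyeppye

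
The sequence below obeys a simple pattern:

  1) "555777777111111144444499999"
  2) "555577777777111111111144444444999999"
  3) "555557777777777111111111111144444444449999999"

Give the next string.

555555777777777777111111111111111144444444444499999999

Term n consists of n 5's, followed by 2n 7's, followed by 3n-2 1's, followed by 2n 4's, followed by n+2 9's, where the shown terms are n = 3, 4, 5.
For the next term, n = 6, so the run lengths are 6, 12, 16, 12, 8.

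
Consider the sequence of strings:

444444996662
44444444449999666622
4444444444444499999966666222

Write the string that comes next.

444444444444444444999999996666662222

The n-th term is 4n-2 4's then 2n-2 9's then n+1 6's then n-1 2's, where the shown terms are n = 2, 3, 4.
At n = 5 the blocks have lengths 18, 8, 6, 4.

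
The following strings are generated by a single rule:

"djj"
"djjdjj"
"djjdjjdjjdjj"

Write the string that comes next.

s(k+1) = s(k)·s(k) — each term doubles the last.
One more doubling of djjdjjdjjdjj gives the answer.

djjdjjdjjdjjdjjdjjdjjdjj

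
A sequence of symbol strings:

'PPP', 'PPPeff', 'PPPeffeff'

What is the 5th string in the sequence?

Every step adds eff to the end: s(k+1) = s(k)·eff.
From PPPeffeff, 2 further steps: PPPeffeff → PPPeffeffeff → (answer).

PPPeffeffeffeff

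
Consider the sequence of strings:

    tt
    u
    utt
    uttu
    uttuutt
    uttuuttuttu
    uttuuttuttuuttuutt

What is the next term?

uttuuttuttuuttuuttuttuuttuttu

Each term (from the third on) is the previous term followed by the one before it: term 3 = u·tt = utt.
So term 8 is uttuuttuttuuttuutt·uttuuttuttu.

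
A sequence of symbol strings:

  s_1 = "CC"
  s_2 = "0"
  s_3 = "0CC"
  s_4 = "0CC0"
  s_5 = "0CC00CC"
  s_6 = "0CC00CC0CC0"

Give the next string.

From term 3 onward, concatenate the last term with the second-to-last: 0·CC = 0CC, 0CC·0 = 0CC0, …
Continuing: 0CC00CC0CC0 · 0CC00CC gives term 7.

0CC00CC0CC00CC00CC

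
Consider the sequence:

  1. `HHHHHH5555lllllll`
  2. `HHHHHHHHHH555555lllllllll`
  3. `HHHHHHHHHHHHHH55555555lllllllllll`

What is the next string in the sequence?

HHHHHHHHHHHHHHHHHH5555555555lllllllllllll

The n-th term is 4n-2 H's then 2n 5's then 2n+3 l's, where the shown terms are n = 2, 3, 4.
Setting n = 5 gives 18, 10, 13 characters in each block.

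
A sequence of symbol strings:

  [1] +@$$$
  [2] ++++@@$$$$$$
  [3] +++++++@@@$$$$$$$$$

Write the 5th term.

Each string has the form +^{3n-2} @^{n} $^{3n} (n = 1, 2, …).
For term 5, n = 5, so the run lengths are 13, 5, 15.

+++++++++++++@@@@@$$$$$$$$$$$$$$$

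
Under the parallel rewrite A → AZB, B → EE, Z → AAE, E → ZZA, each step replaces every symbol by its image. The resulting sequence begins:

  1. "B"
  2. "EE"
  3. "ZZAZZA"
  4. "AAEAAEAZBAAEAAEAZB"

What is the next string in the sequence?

AZBAZBZZAAZBAZBZZAAZBAAEEEAZBAZBZZAAZBAZBZZAAZBAAEEE

Applying the rule to each of the 18 symbols of AAEAAEAZBAAEAAEAZB gives the pieces AZB AZB ZZA AZB AZB ZZA AZB AAE EE AZB AZB ZZA AZB AZB ZZA AZB AAE EE, which concatenate to the answer.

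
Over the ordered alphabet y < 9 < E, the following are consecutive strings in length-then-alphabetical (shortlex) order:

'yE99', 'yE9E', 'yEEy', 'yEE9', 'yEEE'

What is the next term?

9yyy

The successor of yEEE increments the rightmost position that isn't already E and resets every position after it to y.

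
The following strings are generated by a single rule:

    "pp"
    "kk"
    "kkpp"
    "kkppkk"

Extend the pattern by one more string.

Each term (from the third on) is the previous term followed by the one before it: term 3 = kk·pp = kkpp.
Continuing: kkppkk · kkpp gives term 5.

kkppkkkkpp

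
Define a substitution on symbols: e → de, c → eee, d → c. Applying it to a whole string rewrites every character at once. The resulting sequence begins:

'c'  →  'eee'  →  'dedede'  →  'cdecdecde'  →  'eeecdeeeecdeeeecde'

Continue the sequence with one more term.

Applying the rule to each of the 18 symbols of eeecdeeeecdeeeecde gives the pieces de de de eee c de de de de eee c de de de de eee c de, which concatenate to the answer.

dededeeeecdedededeeeecdedededeeeecde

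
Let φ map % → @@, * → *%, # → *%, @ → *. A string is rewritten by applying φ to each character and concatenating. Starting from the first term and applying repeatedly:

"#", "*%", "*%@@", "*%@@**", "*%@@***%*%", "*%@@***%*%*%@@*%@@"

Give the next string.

Rewriting the 18 symbols of *%@@***%*%*%@@*%@@ one by one yields *% @@ * * *% *% *% @@ *% @@ *% @@ * * *% @@ * *; concatenated:

*%@@***%*%*%@@*%@@*%@@***%@@**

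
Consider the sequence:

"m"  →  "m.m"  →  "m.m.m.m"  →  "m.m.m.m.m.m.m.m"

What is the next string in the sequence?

Each string is two copies of the previous one joined by '.'.
So the next term is two copies of m.m.m.m.m.m.m.m with '.' between the halves.

m.m.m.m.m.m.m.m.m.m.m.m.m.m.m.m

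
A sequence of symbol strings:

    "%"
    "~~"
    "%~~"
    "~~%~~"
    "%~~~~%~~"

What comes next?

Each term (from the third on) is the two preceding terms concatenated in order: term 3 = %·~~ = %~~.
The next term joins ~~%~~ and %~~~~%~~.

~~%~~%~~~~%~~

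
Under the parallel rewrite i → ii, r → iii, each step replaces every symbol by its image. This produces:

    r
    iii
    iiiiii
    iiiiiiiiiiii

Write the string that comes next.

Rewriting each symbol of iiiiiiiiiiii: i→ii, i→ii, i→ii, i→ii, i→ii, i→ii, i→ii, i→ii, i→ii, i→ii, i→ii, i→ii, which concatenates to ii ii ii ii ii ii ii ii ii ii ii ii.

iiiiiiiiiiiiiiiiiiiiiiii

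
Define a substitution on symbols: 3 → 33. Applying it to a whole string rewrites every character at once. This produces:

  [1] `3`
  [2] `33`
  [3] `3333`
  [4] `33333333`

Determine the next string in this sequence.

Rewriting each symbol of 33333333: 3→33, 3→33, 3→33, 3→33, 3→33, 3→33, 3→33, 3→33, which concatenates to 33 33 33 33 33 33 33 33.

3333333333333333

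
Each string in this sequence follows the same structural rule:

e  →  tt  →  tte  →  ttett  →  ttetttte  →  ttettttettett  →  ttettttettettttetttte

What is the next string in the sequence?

ttettttettettttettttettettttettett

Each term (from the third on) is the previous term followed by the one before it: term 3 = tt·e = tte.
So term 8 is ttettttettettttetttte·ttettttettett.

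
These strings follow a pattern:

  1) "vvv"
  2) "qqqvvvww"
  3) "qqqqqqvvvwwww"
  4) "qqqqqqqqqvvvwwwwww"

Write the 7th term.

s(k+1) = qqq·s(k)·ww, so each term gains qqq as a prefix and ww as a suffix.
From qqqqqqqqqvvvwwwwww, 3 further steps: qqqqqqqqqvvvwwwwww → qqqqqqqqqqqqvvvwwwwwwww → qqqqqqqqqqqqqqqvvvwwwwwwwwww → (answer).

qqqqqqqqqqqqqqqqqqvvvwwwwwwwwwwww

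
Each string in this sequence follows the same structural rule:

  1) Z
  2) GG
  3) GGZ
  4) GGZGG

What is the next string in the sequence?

GGZGGGGZ

From term 3 onward, concatenate the last term with the second-to-last: GG·Z = GGZ, GGZ·GG = GGZGG, …
The next term joins GGZGG and GGZ.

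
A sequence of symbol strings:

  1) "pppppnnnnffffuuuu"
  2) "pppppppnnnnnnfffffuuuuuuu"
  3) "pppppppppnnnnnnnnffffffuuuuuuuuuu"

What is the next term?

Each string has the form p^{2n+1} n^{2n} f^{n+2} u^{3n-2}, where the shown terms are n = 2, 3, 4.
At n = 5 the blocks have lengths 11, 10, 7, 13.

pppppppppppnnnnnnnnnnfffffffuuuuuuuuuuuuu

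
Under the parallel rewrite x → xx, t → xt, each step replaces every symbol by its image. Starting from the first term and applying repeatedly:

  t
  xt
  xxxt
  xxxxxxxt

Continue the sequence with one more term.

Rewriting each symbol of xxxxxxxt: x→xx, x→xx, x→xx, x→xx, x→xx, x→xx, x→xx, t→xt, which concatenates to xx xx xx xx xx xx xx xt.

xxxxxxxxxxxxxxxt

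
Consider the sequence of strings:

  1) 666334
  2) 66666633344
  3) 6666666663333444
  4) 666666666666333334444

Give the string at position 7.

Term n consists of 3n 6's, followed by n+1 3's, followed by n 4's (n = 1, 2, …).
Setting n = 7 gives 21, 8, 7 characters in each block.

666666666666666666666333333334444444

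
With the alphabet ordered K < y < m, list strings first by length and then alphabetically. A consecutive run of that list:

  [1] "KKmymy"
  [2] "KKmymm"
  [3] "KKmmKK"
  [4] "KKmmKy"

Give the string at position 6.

KKmmyK

Continuing the enumeration 2 steps past KKmmKy: KKmmKy → KKmmKm → (answer).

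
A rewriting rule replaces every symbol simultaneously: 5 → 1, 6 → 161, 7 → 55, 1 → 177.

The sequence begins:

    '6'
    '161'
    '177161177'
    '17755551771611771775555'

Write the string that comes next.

177555511111775555177161177177555517755551111

Replace each of the 23 characters of 17755551771611771775555 in place — 177 55 55 1 1 1 1 177 55 55 177 161 177 177 55 55 177 55 55 1 1 1 1 — and concatenate.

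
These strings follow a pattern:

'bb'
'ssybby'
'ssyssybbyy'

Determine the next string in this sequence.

s(k+1) = ssy·s(k)·y, so each term gains ssy as a prefix and y as a suffix.
One more step from ssyssybbyy gives the answer.

ssyssyssybbyyy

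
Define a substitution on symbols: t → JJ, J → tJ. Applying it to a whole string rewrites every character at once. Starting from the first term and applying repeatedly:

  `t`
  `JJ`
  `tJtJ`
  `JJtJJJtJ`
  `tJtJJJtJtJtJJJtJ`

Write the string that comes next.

JJtJJJtJtJtJJJtJJJtJJJtJtJtJJJtJ

Replace each of the 16 characters of tJtJJJtJtJtJJJtJ in place — JJ tJ JJ tJ tJ tJ JJ tJ JJ tJ JJ tJ tJ tJ JJ tJ — and concatenate.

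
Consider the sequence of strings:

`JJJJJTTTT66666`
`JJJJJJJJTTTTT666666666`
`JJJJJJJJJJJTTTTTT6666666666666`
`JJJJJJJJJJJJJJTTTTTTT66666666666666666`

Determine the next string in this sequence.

JJJJJJJJJJJJJJJJJTTTTTTTT666666666666666666666

The n-th term is 3n+2 J's then n+3 T's then 4n+1 6's (n = 1, 2, …).
At n = 5 the blocks have lengths 17, 8, 21.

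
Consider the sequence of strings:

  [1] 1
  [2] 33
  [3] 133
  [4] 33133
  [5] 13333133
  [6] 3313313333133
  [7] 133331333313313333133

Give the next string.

3313313333133133331333313313333133

This is a Fibonacci-style word recurrence s(k) = s(k−2)·s(k−1): e.g. 1·33 = 133.
The next term joins 3313313333133 and 133331333313313333133.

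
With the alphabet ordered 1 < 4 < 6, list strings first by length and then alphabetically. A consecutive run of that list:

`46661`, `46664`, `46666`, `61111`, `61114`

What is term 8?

Continuing the enumeration 3 steps past 61114: 61114 → 61116 → 61141 → (answer).

61144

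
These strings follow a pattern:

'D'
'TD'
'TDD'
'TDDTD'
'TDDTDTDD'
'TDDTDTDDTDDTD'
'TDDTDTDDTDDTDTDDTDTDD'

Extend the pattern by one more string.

This is a Fibonacci-style word recurrence s(k) = s(k−1)·s(k−2): e.g. TD·D = TDD.
Continuing: TDDTDTDDTDDTDTDDTDTDD · TDDTDTDDTDDTD gives term 8.

TDDTDTDDTDDTDTDDTDTDDTDDTDTDDTDDTD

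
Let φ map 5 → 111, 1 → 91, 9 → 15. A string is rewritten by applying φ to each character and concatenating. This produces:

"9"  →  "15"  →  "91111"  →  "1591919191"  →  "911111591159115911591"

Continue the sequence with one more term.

φ(911111591159115911591) expands symbol-by-symbol to 15 91 91 91 91 91 111 15 91 91 111 15 91 91 111 15 91 91 111 15 91; joining the 21 pieces gives the next term.

1591919191911111591911111591911111591911111591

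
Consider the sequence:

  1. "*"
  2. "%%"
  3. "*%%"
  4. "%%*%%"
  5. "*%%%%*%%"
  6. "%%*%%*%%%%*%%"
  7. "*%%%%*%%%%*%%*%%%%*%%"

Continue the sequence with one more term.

%%*%%*%%%%*%%*%%%%*%%%%*%%*%%%%*%%

Each term (from the third on) is the two preceding terms concatenated in order: term 3 = *·%% = *%%.
Continuing: %%*%%*%%%%*%% · *%%%%*%%%%*%%*%%%%*%% gives term 8.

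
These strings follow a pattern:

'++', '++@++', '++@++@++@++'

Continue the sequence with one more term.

Every step duplicates the string with '@' between the halves.
Doubling ++@++@++@++ with '@' between the halves:

++@++@++@++@++@++@++@++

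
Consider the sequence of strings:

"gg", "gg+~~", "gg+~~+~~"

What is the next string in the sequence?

gg+~~+~~+~~

The strings grow by a fixed suffix +~~ each time.
One more step from gg+~~+~~ gives the answer.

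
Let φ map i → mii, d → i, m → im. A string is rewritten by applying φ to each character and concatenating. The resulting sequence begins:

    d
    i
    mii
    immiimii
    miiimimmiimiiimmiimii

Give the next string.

Rewriting the 21 symbols of miiimimmiimiiimmiimii one by one yields im mii mii mii im mii im im mii mii im mii mii mii im im mii mii im mii mii; concatenated:

immiimiimiiimmiiimimmiimiiimmiimiimiiimimmiimiiimmiimii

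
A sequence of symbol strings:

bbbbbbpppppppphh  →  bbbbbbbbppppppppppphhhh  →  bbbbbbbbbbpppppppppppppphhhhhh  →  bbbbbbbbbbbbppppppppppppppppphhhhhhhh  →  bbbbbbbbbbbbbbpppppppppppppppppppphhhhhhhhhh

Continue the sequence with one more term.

bbbbbbbbbbbbbbbbppppppppppppppppppppppphhhhhhhhhhhh

Reading off run lengths: b runs 6, 8, 10, 12, 14; p runs 8, 11, 14, 17, 20; h runs 2, 4, 6, 8, 10 — each is linear in n, where the shown terms are n = 2, 3, 4, 5, 6.
For the next term, n = 7, so the run lengths are 16, 23, 12.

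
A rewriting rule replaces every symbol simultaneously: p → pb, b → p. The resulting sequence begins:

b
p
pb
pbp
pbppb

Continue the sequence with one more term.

Rewriting each symbol of pbppb: p→pb, b→p, p→pb, p→pb, b→p, which concatenates to pb p pb pb p.

pbppbpbp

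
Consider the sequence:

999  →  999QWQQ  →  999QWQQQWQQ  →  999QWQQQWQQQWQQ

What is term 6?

999QWQQQWQQQWQQQWQQQWQQ

The strings grow by a fixed suffix QWQQ each time.
From 999QWQQQWQQQWQQ, 2 further steps: 999QWQQQWQQQWQQ → 999QWQQQWQQQWQQQWQQ → (answer).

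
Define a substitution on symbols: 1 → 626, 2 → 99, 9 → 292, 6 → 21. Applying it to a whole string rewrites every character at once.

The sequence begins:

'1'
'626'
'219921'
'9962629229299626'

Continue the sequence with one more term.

Replace each of the 16 characters of 9962629229299626 in place — 292 292 21 99 21 99 292 99 99 292 99 292 292 21 99 21 — and concatenate.

29229221992199292999929299292292219921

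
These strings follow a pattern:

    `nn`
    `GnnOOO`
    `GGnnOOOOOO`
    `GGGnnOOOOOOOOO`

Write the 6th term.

GGGGGnnOOOOOOOOOOOOOOO

Every step adds G to the front and OOO to the end of the previous string.
From GGGnnOOOOOOOOO, 2 further steps: GGGnnOOOOOOOOO → GGGGnnOOOOOOOOOOOO → (answer).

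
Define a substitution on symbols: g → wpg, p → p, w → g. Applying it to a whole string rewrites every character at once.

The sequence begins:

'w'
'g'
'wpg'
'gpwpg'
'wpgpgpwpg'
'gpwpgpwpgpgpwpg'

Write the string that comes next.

wpgpgpwpgpgpwpgpwpgpgpwpg

Replace each of the 15 characters of gpwpgpwpgpgpwpg in place — wpg p g p wpg p g p wpg p wpg p g p wpg — and concatenate.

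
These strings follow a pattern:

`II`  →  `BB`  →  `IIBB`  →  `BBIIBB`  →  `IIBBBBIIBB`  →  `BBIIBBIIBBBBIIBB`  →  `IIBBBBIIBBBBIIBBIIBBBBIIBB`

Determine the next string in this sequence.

Each term (from the third on) is the two preceding terms concatenated in order: term 3 = II·BB = IIBB.
So term 8 is BBIIBBIIBBBBIIBB·IIBBBBIIBBBBIIBBIIBBBBIIBB.

BBIIBBIIBBBBIIBBIIBBBBIIBBBBIIBBIIBBBBIIBB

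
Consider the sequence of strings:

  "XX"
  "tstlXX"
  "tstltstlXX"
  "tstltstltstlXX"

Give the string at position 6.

tstltstltstltstltstlXX

The strings grow by a fixed prefix tstl each time.
From tstltstltstlXX, 2 further steps: tstltstltstlXX → tstltstltstltstlXX → (answer).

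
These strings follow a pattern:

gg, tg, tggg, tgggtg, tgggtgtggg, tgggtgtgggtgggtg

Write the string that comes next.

tgggtgtgggtgggtgtgggtgtggg

Each term (from the third on) is the previous term followed by the one before it: term 3 = tg·gg = tggg.
The next term joins tgggtgtgggtgggtg and tgggtgtggg.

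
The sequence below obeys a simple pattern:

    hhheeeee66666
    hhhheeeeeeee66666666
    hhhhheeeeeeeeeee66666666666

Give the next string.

The n-th term is n+2 h's then 3n+2 e's then 3n+2 6's (n = 1, 2, …).
Setting n = 4 gives 6, 14, 14 characters in each block.

hhhhhheeeeeeeeeeeeee66666666666666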